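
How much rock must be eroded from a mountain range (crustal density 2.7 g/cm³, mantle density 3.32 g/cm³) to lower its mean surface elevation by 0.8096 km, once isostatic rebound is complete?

4.34 km

Net drop Δ = e − u = e − e ρ_c/ρ_m = e (ρ_m − ρ_c)/ρ_m.
e = Δ ρ_m/(ρ_m − ρ_c) = 0.8096 km × 3.32/0.62 = 4.34 km.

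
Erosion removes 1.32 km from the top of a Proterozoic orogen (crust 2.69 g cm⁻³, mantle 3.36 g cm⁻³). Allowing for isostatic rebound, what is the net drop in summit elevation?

0.263 km

Rebound u = e ρ_c/ρ_m = 1.32 km × 2.69/3.36 = 1.057 km.
Net surface drop = e − u = 1.32 km − 1.057 km = e (ρ_m − ρ_c)/ρ_m = 0.263 km.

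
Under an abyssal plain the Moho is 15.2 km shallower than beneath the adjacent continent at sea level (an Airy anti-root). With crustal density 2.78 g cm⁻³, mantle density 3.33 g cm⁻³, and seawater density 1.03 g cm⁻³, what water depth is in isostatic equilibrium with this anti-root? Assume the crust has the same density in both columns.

4.78 km

Replacing a thickness d of crust by seawater at the top must be balanced by replacing crust with mantle at the base: d (ρ_c − ρ_w) = a (ρ_m − ρ_c).
d = a (ρ_m − ρ_c)/(ρ_c − ρ_w) = 15.2 km × 0.55/1.75 = 4.78 km.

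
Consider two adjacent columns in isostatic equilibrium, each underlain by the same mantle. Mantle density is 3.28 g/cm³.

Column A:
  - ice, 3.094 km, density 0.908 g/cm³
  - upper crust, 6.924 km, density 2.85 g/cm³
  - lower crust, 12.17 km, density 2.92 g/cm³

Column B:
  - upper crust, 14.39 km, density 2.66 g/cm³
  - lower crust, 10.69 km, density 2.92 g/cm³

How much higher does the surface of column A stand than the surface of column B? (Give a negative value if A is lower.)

For any compensation level in the mantle, the mantle terms cancel and isostasy reduces to e = (Σt_A − Σt_B) − (Σ(ρt)_A − Σ(ρt)_B) / ρ_m.
Σt_A = 22.188 km; Σt_B = 25.08 km; Σ(ρt)_A = 58.079152; Σ(ρt)_B = 69.4922 (in km·g/cm³).
e = (22.188 − 25.08) − (58.079152 − 69.4922) / 3.28 = 0.588 km.

0.588 km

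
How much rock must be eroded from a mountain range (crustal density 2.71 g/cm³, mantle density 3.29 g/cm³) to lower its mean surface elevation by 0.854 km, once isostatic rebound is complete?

4.84 km

Net drop Δ = e − u = e − e ρ_c/ρ_m = e (ρ_m − ρ_c)/ρ_m.
e = Δ ρ_m/(ρ_m − ρ_c) = 0.854 km × 3.29/0.58 = 4.84 km.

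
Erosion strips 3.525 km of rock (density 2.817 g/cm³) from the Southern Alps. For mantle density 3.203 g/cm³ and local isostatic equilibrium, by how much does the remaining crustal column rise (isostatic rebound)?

3.1 km

Unloading: uplift u = e ρ_c/ρ_m = 3.525 km × 2.817/3.203 = 3.1 km.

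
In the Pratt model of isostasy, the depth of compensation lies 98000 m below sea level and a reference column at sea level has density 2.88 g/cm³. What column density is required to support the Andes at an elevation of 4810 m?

2.75 g/cm³

Pratt balance: ρ_ref D = ρ (D + h).
ρ = ρ_ref D/(D + h) = 2.88 × 98000 m/(98000 m + 4810 m) = 2.75 g/cm³.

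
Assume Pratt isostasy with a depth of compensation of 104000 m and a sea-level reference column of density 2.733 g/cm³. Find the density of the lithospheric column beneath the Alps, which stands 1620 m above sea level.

Pratt balance: ρ_ref D = ρ (D + h).
ρ = ρ_ref D/(D + h) = 2.733 × 104000 m/(104000 m + 1620 m) = 2.69 g/cm³.

2.69 g/cm³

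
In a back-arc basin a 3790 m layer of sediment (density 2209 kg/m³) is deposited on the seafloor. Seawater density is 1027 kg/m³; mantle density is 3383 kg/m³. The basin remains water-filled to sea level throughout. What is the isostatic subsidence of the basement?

Submarine loading: the sediment displaces seawater, and the subsidence is in turn flooded, so s (ρ_m − ρ_w) = t (ρ_sed − ρ_w).
s = 3790 m × (2209 − 1027) / (3383 − 1027) = 1900 m.

1900 m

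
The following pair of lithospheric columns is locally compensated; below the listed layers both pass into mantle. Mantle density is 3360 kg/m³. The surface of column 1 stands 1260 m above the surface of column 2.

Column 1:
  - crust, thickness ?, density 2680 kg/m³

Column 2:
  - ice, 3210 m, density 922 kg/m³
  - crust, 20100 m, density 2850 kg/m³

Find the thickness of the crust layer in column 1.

32800 m

Take the compensation level at the base of the deeper column (depth z_c below the surface of column 1) and equate Σ ρ_i t_i down to z_c; mantle fills any gap and the z_c terms cancel.
Column 1: x×2680 + (z_c − 0 − x)×3360
Column 2: 1260×0 + 3210×922 + 20100×2850 + (z_c − 1260 − 23310)×3360
The z_c×3360 term appears on both sides and cancels. Collect the known terms of each column as K = Σ(ρt)_known − 3360 × (depth of known layers): K_1 = 0 − 3360×0 = 0; K_2 = 60244620 − 3360×(1260 + 23310) = −22310580.
Balance: K_1 − x×(3360 − 2680) = K_2, so x = (K_1 − K_2)/(3360 − 2680) = 22310600/680 = 32800 m.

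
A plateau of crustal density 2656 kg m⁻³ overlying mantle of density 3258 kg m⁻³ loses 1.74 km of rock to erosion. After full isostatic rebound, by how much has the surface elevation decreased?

0.322 km

Rebound u = e ρ_c/ρ_m = 1.74 km × 2656/3258 = 1.418 km.
Net surface drop = e − u = 1.74 km − 1.418 km = e (ρ_m − ρ_c)/ρ_m = 0.322 km.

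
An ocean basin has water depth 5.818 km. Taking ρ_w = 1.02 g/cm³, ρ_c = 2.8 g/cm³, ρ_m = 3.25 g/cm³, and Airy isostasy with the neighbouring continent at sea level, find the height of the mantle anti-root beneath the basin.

23 km

For local isostatic compensation: replacing crust with seawater at the top is compensated by replacing crust with mantle at the base: d (ρ_c − ρ_w) = a (ρ_m − ρ_c).
a = d (ρ_c − ρ_w)/(ρ_m − ρ_c) = 5.818 km × 1.78/0.45 = 23 km.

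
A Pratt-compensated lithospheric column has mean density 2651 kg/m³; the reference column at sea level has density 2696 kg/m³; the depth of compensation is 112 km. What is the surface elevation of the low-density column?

1.9 km

ρ_ref D = ρ (D + h) → h = D (ρ_ref − ρ)/ρ.
h = 112 km × (2696 − 2651)/2651 = 1.9 km.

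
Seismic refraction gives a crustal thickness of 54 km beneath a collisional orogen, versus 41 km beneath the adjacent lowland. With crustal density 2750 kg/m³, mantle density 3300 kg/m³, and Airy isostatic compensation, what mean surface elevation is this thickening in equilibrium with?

Excess crust Δ = 54 km − 41 km = 13 km, split between elevation h and root r with h + r = Δ.
Airy balance ρ_c h = (ρ_m − ρ_c) r gives r = h ρ_c/(ρ_m − ρ_c), so h (1 + ρ_c/(ρ_m − ρ_c)) = Δ, i.e. h = Δ (ρ_m − ρ_c)/ρ_m.
h = 13 km × 550/3300 = 2.17 km.

2.17 km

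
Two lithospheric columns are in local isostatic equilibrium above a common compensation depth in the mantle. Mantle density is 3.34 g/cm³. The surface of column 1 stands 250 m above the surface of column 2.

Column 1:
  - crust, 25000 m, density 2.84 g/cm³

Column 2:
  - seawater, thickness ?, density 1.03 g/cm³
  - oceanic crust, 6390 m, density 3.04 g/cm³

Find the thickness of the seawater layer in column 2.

4220 m

Take the compensation level at the base of the deeper column (depth z_c below the surface of column 1) and equate Σ ρ_i t_i down to z_c; mantle fills any gap and the z_c terms cancel.
Column 1: 25000×2.84 + (z_c − 25000)×3.34
Column 2: 250×0 + x×1.03 + 6390×3.04 + (z_c − 250 − 6390 − x)×3.34
The z_c×3.34 term appears on both sides and cancels. Collect the known terms of each column as K = Σ(ρt)_known − 3.34 × (depth of known layers): K_1 = 71000 − 3.34×25000 = −12500; K_2 = 19425.6 − 3.34×(250 + 6390) = −2752.
Balance: K_1 = K_2 − x×(3.34 − 1.03), so x = (K_2 − K_1)/(3.34 − 1.03) = 9748/2.31 = 4220 m.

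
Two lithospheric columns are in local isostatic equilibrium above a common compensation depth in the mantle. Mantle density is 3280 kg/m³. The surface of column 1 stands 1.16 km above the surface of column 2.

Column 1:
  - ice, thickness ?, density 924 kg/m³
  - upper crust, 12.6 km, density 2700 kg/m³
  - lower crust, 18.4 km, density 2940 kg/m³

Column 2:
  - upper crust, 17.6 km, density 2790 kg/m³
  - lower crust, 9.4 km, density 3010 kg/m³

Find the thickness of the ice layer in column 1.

0.595 km

Take the compensation level at the base of the deeper column (depth z_c below the surface of column 1) and equate Σ ρ_i t_i down to z_c; mantle fills any gap and the z_c terms cancel.
Column 1: x×924 + 12.6×2700 + 18.4×2940 + (z_c − 31 − x)×3280
Column 2: 1.16×0 + 17.6×2790 + 9.4×3010 + (z_c − 1.16 − 27)×3280
The z_c×3280 term appears on both sides and cancels. Collect the known terms of each column as K = Σ(ρt)_known − 3280 × (depth of known layers): K_1 = 88116 − 3280×31 = −13564; K_2 = 77398 − 3280×(1.16 + 27) = −14966.8.
Balance: K_1 − x×(3280 − 924) = K_2, so x = (K_1 − K_2)/(3280 − 924) = 1402.8/2356 = 0.595 km.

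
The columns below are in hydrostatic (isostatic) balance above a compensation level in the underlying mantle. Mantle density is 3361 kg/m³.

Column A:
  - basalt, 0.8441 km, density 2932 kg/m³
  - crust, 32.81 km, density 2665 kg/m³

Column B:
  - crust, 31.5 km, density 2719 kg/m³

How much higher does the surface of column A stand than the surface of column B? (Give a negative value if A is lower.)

For any compensation level in the mantle, the mantle terms cancel and isostasy reduces to e = (Σt_A − Σt_B) − (Σ(ρt)_A − Σ(ρt)_B) / ρ_m.
Σt_A = 33.6541 km; Σt_B = 31.5 km; Σ(ρt)_A = 89913.5512; Σ(ρt)_B = 85648.5 (in km·kg/m³).
e = (33.6541 − 31.5) − (89913.5512 − 85648.5) / 3361 = 0.885 km.

0.885 km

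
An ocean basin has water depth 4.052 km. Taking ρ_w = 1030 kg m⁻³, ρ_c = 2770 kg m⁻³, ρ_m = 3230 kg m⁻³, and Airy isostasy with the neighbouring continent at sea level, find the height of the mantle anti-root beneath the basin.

15.3 km

Isostatic balance requires: replacing crust with seawater at the top is compensated by replacing crust with mantle at the base: d (ρ_c − ρ_w) = a (ρ_m − ρ_c).
a = d (ρ_c − ρ_w)/(ρ_m − ρ_c) = 4.052 km × 1740/460 = 15.3 km.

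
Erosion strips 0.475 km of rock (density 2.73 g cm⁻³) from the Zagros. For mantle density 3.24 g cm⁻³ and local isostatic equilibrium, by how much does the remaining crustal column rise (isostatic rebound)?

0.4 km

Unloading: uplift u = e ρ_c/ρ_m = 0.475 km × 2.73/3.24 = 0.4 km.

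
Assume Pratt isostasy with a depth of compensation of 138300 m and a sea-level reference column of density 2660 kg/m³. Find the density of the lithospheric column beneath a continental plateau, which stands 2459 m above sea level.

Pratt balance: ρ_ref D = ρ (D + h).
ρ = ρ_ref D/(D + h) = 2660 × 138300 m/(138300 m + 2459 m) = 2610 kg/m³.

2610 kg/m³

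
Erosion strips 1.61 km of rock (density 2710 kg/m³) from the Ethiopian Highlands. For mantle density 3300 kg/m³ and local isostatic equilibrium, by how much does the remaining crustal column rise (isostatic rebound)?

1.32 km

Unloading: uplift u = e ρ_c/ρ_m = 1.61 km × 2710/3300 = 1.32 km.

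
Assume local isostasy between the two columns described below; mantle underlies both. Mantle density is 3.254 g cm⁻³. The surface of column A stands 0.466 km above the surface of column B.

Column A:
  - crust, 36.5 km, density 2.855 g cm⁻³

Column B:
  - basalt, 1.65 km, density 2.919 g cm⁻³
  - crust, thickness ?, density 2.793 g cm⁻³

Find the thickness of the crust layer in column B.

27.1 km

Take the compensation level at the base of the deeper column (depth z_c below the surface of column A) and equate Σ ρ_i t_i down to z_c; mantle fills any gap and the z_c terms cancel.
Column A: 36.5×2.855 + (z_c − 36.5)×3.254
Column B: 0.466×0 + 1.65×2.919 + x×2.793 + (z_c − 0.466 − 1.65 − x)×3.254
The z_c×3.254 term appears on both sides and cancels. Collect the known terms of each column as K = Σ(ρt)_known − 3.254 × (depth of known layers): K_A = 104.2075 − 3.254×36.5 = −14.5635; K_B = 4.81635 − 3.254×(0.466 + 1.65) = −2.069114.
Balance: K_A = K_B − x×(3.254 − 2.793), so x = (K_B − K_A)/(3.254 − 2.793) = 12.4944/0.461 = 27.1 km.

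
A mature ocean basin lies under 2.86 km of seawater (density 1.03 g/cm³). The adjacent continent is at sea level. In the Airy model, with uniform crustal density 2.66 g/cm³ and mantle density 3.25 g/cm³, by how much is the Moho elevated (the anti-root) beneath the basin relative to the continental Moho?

7.9 km

For local isostatic compensation: replacing crust with seawater at the top is compensated by replacing crust with mantle at the base: d (ρ_c − ρ_w) = a (ρ_m − ρ_c).
a = d (ρ_c − ρ_w)/(ρ_m − ρ_c) = 2.86 km × 1.63/0.59 = 7.9 km.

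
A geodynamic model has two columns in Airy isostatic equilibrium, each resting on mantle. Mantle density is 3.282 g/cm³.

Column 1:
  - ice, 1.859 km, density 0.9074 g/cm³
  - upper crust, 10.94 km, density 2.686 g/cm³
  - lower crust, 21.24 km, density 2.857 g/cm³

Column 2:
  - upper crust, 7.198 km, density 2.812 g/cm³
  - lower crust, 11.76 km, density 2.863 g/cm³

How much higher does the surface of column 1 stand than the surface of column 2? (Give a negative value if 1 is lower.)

3.55 km

For any compensation level in the mantle, the mantle terms cancel and isostasy reduces to e = (Σt_1 − Σt_2) − (Σ(ρt)_1 − Σ(ρt)_2) / ρ_m.
Σt_1 = 34.039 km; Σt_2 = 18.958 km; Σ(ρt)_1 = 91.7543766; Σ(ρt)_2 = 53.909656 (in km·g/cm³).
e = (34.039 − 18.958) − (91.7543766 − 53.909656) / 3.282 = 3.55 km.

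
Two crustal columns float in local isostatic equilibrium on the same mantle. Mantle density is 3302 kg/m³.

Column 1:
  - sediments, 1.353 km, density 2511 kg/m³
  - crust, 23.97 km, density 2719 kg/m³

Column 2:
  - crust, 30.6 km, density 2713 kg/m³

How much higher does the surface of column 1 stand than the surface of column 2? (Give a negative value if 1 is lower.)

For any compensation level in the mantle, the mantle terms cancel and isostasy reduces to e = (Σt_1 − Σt_2) − (Σ(ρt)_1 − Σ(ρt)_2) / ρ_m.
Σt_1 = 25.323 km; Σt_2 = 30.6 km; Σ(ρt)_1 = 68571.813; Σ(ρt)_2 = 83017.8 (in km·kg/m³).
e = (25.323 − 30.6) − (68571.813 − 83017.8) / 3302 = −0.902 km.

−0.902 km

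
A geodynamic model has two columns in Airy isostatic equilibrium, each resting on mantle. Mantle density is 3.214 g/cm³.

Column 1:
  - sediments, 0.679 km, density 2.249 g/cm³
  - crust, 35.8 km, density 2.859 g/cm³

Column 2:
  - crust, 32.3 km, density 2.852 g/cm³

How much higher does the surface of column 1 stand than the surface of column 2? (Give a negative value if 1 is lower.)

For any compensation level in the mantle, the mantle terms cancel and isostasy reduces to e = (Σt_1 − Σt_2) − (Σ(ρt)_1 − Σ(ρt)_2) / ρ_m.
Σt_1 = 36.479 km; Σt_2 = 32.3 km; Σ(ρt)_1 = 103.879271; Σ(ρt)_2 = 92.1196 (in km·g/cm³).
e = (36.479 − 32.3) − (103.879271 − 92.1196) / 3.214 = 0.52 km.

0.52 km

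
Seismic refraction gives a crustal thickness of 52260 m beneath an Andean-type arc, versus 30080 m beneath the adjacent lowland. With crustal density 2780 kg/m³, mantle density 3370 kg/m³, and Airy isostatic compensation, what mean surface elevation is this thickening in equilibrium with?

3880 m

Excess crust Δ = 52260 m − 30080 m = 22180 m, split between elevation h and root r with h + r = Δ.
Airy balance ρ_c h = (ρ_m − ρ_c) r gives r = h ρ_c/(ρ_m − ρ_c), so h (1 + ρ_c/(ρ_m − ρ_c)) = Δ, i.e. h = Δ (ρ_m − ρ_c)/ρ_m.
h = 22180 m × 590/3370 = 3880 m.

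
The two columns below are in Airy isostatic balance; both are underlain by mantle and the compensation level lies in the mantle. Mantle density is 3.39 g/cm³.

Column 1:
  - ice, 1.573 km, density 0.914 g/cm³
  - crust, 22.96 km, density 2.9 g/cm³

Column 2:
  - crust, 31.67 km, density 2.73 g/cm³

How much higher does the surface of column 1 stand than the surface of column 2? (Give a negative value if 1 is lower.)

−1.7 km

For any compensation level in the mantle, the mantle terms cancel and isostasy reduces to e = (Σt_1 − Σt_2) − (Σ(ρt)_1 − Σ(ρt)_2) / ρ_m.
Σt_1 = 24.533 km; Σt_2 = 31.67 km; Σ(ρt)_1 = 68.021722; Σ(ρt)_2 = 86.4591 (in km·g/cm³).
e = (24.533 − 31.67) − (68.021722 − 86.4591) / 3.39 = −1.7 km.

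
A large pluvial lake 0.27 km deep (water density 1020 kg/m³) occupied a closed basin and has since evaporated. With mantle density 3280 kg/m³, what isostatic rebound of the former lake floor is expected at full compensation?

0.084 km

u = d ρ_w/ρ_m = 0.27 km × 1020/3280 = 0.084 km.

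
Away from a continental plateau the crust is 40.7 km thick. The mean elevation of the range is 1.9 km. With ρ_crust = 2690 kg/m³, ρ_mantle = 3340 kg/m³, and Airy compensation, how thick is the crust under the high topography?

Root depth r = h ρ_c / (ρ_m − ρ_c) = 1.9 km × 2690 / 650 = 7.863 km.
Total thickness = T + h + r = 40.7 km + 1.9 km + 7.863 km = 50.5 km.

50.5 km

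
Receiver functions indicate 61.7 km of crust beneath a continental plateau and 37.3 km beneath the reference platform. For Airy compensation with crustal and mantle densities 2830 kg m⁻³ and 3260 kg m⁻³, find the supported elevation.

3.22 km

Excess crust Δ = 61.7 km − 37.3 km = 24.4 km, split between elevation h and root r with h + r = Δ.
Airy balance ρ_c h = (ρ_m − ρ_c) r gives r = h ρ_c/(ρ_m − ρ_c), so h (1 + ρ_c/(ρ_m − ρ_c)) = Δ, i.e. h = Δ (ρ_m − ρ_c)/ρ_m.
h = 24.4 km × 430/3260 = 3.22 km.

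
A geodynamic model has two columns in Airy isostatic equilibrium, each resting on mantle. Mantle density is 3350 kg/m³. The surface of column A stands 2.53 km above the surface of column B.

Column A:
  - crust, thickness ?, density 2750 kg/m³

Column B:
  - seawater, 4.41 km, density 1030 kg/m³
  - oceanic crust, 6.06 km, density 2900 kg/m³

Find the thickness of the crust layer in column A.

Take the compensation level at the base of the deeper column (depth z_c below the surface of column A) and equate Σ ρ_i t_i down to z_c; mantle fills any gap and the z_c terms cancel.
Column A: x×2750 + (z_c − 0 − x)×3350
Column B: 2.53×0 + 4.41×1030 + 6.06×2900 + (z_c − 2.53 − 10.47)×3350
The z_c×3350 term appears on both sides and cancels. Collect the known terms of each column as K = Σ(ρt)_known − 3350 × (depth of known layers): K_A = 0 − 3350×0 = 0; K_B = 22116.3 − 3350×(2.53 + 10.47) = −21433.7.
Balance: K_A − x×(3350 − 2750) = K_B, so x = (K_A − K_B)/(3350 − 2750) = 21433.7/600 = 35.7 km.

35.7 km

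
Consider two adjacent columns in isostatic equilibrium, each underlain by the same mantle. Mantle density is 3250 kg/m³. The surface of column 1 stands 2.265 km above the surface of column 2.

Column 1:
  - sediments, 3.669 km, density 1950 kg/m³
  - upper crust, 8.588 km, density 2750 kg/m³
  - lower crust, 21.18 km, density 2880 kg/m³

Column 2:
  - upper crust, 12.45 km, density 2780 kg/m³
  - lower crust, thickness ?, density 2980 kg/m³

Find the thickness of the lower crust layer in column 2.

Take the compensation level at the base of the deeper column (depth z_c below the surface of column 1) and equate Σ ρ_i t_i down to z_c; mantle fills any gap and the z_c terms cancel.
Column 1: 3.669×1950 + 8.588×2750 + 21.18×2880 + (z_c − 33.437)×3250
Column 2: 2.265×0 + 12.45×2780 + x×2980 + (z_c − 2.265 − 12.45 − x)×3250
The z_c×3250 term appears on both sides and cancels. Collect the known terms of each column as K = Σ(ρt)_known − 3250 × (depth of known layers): K_1 = 91769.95 − 3250×33.437 = −16900.3; K_2 = 34611 − 3250×(2.265 + 12.45) = −13212.75.
Balance: K_1 = K_2 − x×(3250 − 2980), so x = (K_2 − K_1)/(3250 − 2980) = 3687.55/270 = 13.7 km.

13.7 km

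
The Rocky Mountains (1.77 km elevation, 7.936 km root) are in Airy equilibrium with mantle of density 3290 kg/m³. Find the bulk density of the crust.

ρ_c h = (ρ_m − ρ_c) r → ρ_c (h + r) = ρ_m r → ρ_c = ρ_m r / (h + r).
ρ_c = 3290 × 7.936 km / (1.77 km + 7.936 km) = 2690 kg/m³.

2690 kg/m³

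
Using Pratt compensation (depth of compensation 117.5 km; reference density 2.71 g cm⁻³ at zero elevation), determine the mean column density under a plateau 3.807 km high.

Pratt balance: ρ_ref D = ρ (D + h).
ρ = ρ_ref D/(D + h) = 2.71 × 117.5 km/(117.5 km + 3.807 km) = 2.62 g cm⁻³.

2.62 g cm⁻³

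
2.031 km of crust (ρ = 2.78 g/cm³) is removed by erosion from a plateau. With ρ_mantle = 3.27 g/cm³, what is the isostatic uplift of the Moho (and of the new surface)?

1.73 km

Unloading: uplift u = e ρ_c/ρ_m = 2.031 km × 2.78/3.27 = 1.73 km.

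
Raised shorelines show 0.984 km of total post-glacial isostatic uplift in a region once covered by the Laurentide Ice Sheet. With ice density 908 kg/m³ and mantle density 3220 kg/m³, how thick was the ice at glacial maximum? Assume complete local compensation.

u = t ρ_ice/ρ_m → t = u ρ_m/ρ_ice = 0.984 km × 3220/908 = 3.49 km.

3.49 km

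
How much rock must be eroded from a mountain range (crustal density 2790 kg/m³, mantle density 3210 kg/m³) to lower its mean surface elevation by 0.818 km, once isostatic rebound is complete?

6.25 km

Net drop Δ = e − u = e − e ρ_c/ρ_m = e (ρ_m − ρ_c)/ρ_m.
e = Δ ρ_m/(ρ_m − ρ_c) = 0.818 km × 3210/420 = 6.25 km.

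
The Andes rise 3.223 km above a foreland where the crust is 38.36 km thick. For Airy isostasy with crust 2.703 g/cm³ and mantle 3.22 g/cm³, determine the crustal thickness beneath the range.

58.4 km

Root depth r = h ρ_c / (ρ_m − ρ_c) = 3.223 km × 2.703 / 0.517 = 16.85 km.
Total thickness = T + h + r = 38.36 km + 3.223 km + 16.85 km = 58.4 km.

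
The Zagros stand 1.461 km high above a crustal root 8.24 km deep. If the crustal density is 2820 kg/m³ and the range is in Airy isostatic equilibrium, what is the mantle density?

Airy balance: ρ_c h = (ρ_m − ρ_c) r → ρ_m = ρ_c (1 + h/r).
ρ_m = 2820 × (1 + 1.461 km/8.24 km) = 3320 kg/m³.

3320 kg/m³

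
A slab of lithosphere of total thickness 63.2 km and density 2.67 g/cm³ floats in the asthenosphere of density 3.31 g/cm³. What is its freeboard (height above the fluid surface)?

Floating equilibrium: submerged depth d = t ρ_obj/ρ_fluid = 63.2 km × 2.67/3.31 = 50.98 km.
Freeboard = t − d = 63.2 km − 50.98 km = 12.2 km.

12.2 km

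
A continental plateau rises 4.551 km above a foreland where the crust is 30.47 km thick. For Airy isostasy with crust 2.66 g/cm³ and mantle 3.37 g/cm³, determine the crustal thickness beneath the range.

Root depth r = h ρ_c / (ρ_m − ρ_c) = 4.551 km × 2.66 / 0.71 = 17.05 km.
Total thickness = T + h + r = 30.47 km + 4.551 km + 17.05 km = 52.1 km.

52.1 km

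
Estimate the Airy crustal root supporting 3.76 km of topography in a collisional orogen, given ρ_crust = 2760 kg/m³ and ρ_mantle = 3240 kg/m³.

In Airy isostatic equilibrium: the weight of the topography is balanced by the buoyancy of the root, ρ_c h = (ρ_m − ρ_c) r.
r = h · ρ_c / (ρ_m − ρ_c) = 3.76 km × 2760 / (3240 − 2760) = 21.6 km.

21.6 km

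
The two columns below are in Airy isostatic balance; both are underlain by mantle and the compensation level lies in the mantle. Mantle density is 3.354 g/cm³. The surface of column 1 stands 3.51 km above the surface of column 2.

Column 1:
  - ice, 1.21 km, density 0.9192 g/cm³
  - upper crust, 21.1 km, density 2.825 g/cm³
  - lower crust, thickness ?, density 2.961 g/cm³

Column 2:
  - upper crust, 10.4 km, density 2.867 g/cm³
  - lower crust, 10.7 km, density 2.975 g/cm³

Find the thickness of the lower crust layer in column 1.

Take the compensation level at the base of the deeper column (depth z_c below the surface of column 1) and equate Σ ρ_i t_i down to z_c; mantle fills any gap and the z_c terms cancel.
Column 1: 1.21×0.9192 + 21.1×2.825 + x×2.961 + (z_c − 22.31 − x)×3.354
Column 2: 3.51×0 + 10.4×2.867 + 10.7×2.975 + (z_c − 3.51 − 21.1)×3.354
The z_c×3.354 term appears on both sides and cancels. Collect the known terms of each column as K = Σ(ρt)_known − 3.354 × (depth of known layers): K_1 = 60.719732 − 3.354×22.31 = −14.108008; K_2 = 61.6493 − 3.354×(3.51 + 21.1) = −20.89264.
Balance: K_1 − x×(3.354 − 2.961) = K_2, so x = (K_1 − K_2)/(3.354 − 2.961) = 6.78463/0.393 = 17.3 km.

17.3 km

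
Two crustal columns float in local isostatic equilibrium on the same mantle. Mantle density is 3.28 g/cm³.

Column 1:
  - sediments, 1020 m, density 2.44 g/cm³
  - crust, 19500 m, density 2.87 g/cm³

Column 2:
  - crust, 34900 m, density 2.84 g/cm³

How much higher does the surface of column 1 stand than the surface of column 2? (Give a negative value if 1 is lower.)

−1980 m

For any compensation level in the mantle, the mantle terms cancel and isostasy reduces to e = (Σt_1 − Σt_2) − (Σ(ρt)_1 − Σ(ρt)_2) / ρ_m.
Σt_1 = 20520 m; Σt_2 = 34900 m; Σ(ρt)_1 = 58453.8; Σ(ρt)_2 = 99116 (in m·g/cm³).
e = (20520 − 34900) − (58453.8 − 99116) / 3.28 = −1980 m.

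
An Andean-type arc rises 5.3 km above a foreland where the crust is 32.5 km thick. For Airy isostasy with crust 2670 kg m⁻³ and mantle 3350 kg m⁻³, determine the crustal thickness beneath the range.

Root depth r = h ρ_c / (ρ_m − ρ_c) = 5.3 km × 2670 / 680 = 20.81 km.
Total thickness = T + h + r = 32.5 km + 5.3 km + 20.81 km = 58.6 km.

58.6 km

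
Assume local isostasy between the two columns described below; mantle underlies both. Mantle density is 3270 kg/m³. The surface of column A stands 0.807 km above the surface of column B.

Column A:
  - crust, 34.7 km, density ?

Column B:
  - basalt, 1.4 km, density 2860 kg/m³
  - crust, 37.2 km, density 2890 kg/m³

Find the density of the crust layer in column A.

2770 kg/m³

Take the compensation level at the base of the deeper column (depth z_c below the surface of column A) and equate Σ ρ_i t_i down to z_c; mantle fills any gap and the z_c terms cancel.
Column A: 34.7×ρ + (z_c − 34.7)×3270
Column B: 0.807×0 + 1.4×2860 + 37.2×2890 + (z_c − 0.807 − 38.6)×3270
The z_c×3270 term appears on both sides and cancels. Collect the known terms of each column as K = Σ(ρt)_known − 3270 × (depth of known layers): K_A = 0 − 3270×34.7 = −113469; K_B = 111512 − 3270×(0.807 + 38.6) = −17348.89.
Balance: K_A + 34.7×ρ = K_B, so ρ = (K_B − K_A)/34.7 = 96120.1/34.7 = 2770 kg/m³.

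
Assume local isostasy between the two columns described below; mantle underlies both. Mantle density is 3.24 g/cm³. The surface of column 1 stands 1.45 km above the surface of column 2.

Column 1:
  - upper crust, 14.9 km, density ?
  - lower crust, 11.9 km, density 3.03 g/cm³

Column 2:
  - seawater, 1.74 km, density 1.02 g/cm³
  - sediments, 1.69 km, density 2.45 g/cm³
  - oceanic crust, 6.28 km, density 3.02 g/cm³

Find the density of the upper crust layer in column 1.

Take the compensation level at the base of the deeper column (depth z_c below the surface of column 1) and equate Σ ρ_i t_i down to z_c; mantle fills any gap and the z_c terms cancel.
Column 1: 14.9×ρ + 11.9×3.03 + (z_c − 26.8)×3.24
Column 2: 1.45×0 + 1.74×1.02 + 1.69×2.45 + 6.28×3.02 + (z_c − 1.45 − 9.71)×3.24
The z_c×3.24 term appears on both sides and cancels. Collect the known terms of each column as K = Σ(ρt)_known − 3.24 × (depth of known layers): K_1 = 36.057 − 3.24×26.8 = −50.775; K_2 = 24.8809 − 3.24×(1.45 + 9.71) = −11.2775.
Balance: K_1 + 14.9×ρ = K_2, so ρ = (K_2 − K_1)/14.9 = 39.4975/14.9 = 2.65 g/cm³.

2.65 g/cm³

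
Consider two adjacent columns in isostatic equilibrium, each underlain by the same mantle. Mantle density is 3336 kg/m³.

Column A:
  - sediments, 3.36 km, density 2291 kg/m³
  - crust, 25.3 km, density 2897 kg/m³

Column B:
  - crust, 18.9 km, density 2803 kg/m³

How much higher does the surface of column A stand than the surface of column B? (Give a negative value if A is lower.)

1.36 km

For any compensation level in the mantle, the mantle terms cancel and isostasy reduces to e = (Σt_A − Σt_B) − (Σ(ρt)_A − Σ(ρt)_B) / ρ_m.
Σt_A = 28.66 km; Σt_B = 18.9 km; Σ(ρt)_A = 80991.86; Σ(ρt)_B = 52976.7 (in km·kg/m³).
e = (28.66 − 18.9) − (80991.86 − 52976.7) / 3336 = 1.36 km.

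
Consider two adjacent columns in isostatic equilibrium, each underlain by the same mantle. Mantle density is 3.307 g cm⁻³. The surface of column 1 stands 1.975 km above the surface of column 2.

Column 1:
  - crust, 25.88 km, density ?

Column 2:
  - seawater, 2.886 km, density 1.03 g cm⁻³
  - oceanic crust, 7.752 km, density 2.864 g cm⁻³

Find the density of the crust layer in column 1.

Take the compensation level at the base of the deeper column (depth z_c below the surface of column 1) and equate Σ ρ_i t_i down to z_c; mantle fills any gap and the z_c terms cancel.
Column 1: 25.88×ρ + (z_c − 25.88)×3.307
Column 2: 1.975×0 + 2.886×1.03 + 7.752×2.864 + (z_c − 1.975 − 10.638)×3.307
The z_c×3.307 term appears on both sides and cancels. Collect the known terms of each column as K = Σ(ρt)_known − 3.307 × (depth of known layers): K_1 = 0 − 3.307×25.88 = −85.58516; K_2 = 25.174308 − 3.307×(1.975 + 10.638) = −16.536883.
Balance: K_1 + 25.88×ρ = K_2, so ρ = (K_2 − K_1)/25.88 = 69.0483/25.88 = 2.67 g cm⁻³.

2.67 g cm⁻³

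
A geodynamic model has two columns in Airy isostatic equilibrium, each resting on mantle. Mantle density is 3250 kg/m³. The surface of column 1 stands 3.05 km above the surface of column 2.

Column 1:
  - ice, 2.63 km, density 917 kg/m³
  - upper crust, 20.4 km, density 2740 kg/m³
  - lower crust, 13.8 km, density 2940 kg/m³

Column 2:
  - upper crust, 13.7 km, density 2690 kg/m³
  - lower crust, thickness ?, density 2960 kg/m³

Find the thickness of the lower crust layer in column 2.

11.1 km

Take the compensation level at the base of the deeper column (depth z_c below the surface of column 1) and equate Σ ρ_i t_i down to z_c; mantle fills any gap and the z_c terms cancel.
Column 1: 2.63×917 + 20.4×2740 + 13.8×2940 + (z_c − 36.83)×3250
Column 2: 3.05×0 + 13.7×2690 + x×2960 + (z_c − 3.05 − 13.7 − x)×3250
The z_c×3250 term appears on both sides and cancels. Collect the known terms of each column as K = Σ(ρt)_known − 3250 × (depth of known layers): K_1 = 98879.71 − 3250×36.83 = −20817.79; K_2 = 36853 − 3250×(3.05 + 13.7) = −17584.5.
Balance: K_1 = K_2 − x×(3250 − 2960), so x = (K_2 − K_1)/(3250 − 2960) = 3233.29/290 = 11.1 km.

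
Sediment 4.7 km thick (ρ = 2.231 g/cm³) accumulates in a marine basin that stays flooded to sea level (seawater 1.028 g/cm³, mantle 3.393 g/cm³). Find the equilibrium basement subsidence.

Submarine loading: the sediment displaces seawater, and the subsidence is in turn flooded, so s (ρ_m − ρ_w) = t (ρ_sed − ρ_w).
s = 4.7 km × (2.231 − 1.028) / (3.393 − 1.028) = 2.39 km.

2.39 km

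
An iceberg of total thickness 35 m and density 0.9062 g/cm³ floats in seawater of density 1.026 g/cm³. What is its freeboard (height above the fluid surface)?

Floating equilibrium: submerged depth d = t ρ_obj/ρ_fluid = 35 m × 0.9062/1.026 = 30.91 m.
Freeboard = t − d = 35 m − 30.91 m = 4.09 m.

4.09 m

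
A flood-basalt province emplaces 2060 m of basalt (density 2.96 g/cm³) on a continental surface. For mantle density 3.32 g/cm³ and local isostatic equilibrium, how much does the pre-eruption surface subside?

Subaerial loading: s = t ρ_load / ρ_m.
s = 2060 m × 2.96/3.32 = 1840 m.

1840 m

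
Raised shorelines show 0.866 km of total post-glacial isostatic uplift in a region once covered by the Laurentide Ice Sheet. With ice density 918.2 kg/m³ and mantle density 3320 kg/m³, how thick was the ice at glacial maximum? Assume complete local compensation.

u = t ρ_ice/ρ_m → t = u ρ_m/ρ_ice = 0.866 km × 3320/918.2 = 3.13 km.

3.13 km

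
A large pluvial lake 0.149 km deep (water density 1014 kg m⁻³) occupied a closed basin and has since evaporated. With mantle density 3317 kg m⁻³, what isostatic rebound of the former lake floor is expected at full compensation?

0.0455 km

u = d ρ_w/ρ_m = 0.149 km × 1014/3317 = 0.0455 km.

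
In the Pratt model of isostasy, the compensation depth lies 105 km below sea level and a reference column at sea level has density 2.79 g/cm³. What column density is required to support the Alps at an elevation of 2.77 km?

Pratt balance: ρ_ref D = ρ (D + h).
ρ = ρ_ref D/(D + h) = 2.79 × 105 km/(105 km + 2.77 km) = 2.72 g/cm³.

2.72 g/cm³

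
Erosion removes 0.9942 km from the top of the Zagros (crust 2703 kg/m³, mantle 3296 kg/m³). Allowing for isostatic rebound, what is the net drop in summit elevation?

Rebound u = e ρ_c/ρ_m = 0.9942 km × 2703/3296 = 0.8153 km.
Net surface drop = e − u = 0.9942 km − 0.8153 km = e (ρ_m − ρ_c)/ρ_m = 0.179 km.

0.179 km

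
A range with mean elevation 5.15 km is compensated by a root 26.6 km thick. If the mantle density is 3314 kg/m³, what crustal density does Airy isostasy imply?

2780 kg/m³

ρ_c h = (ρ_m − ρ_c) r → ρ_c (h + r) = ρ_m r → ρ_c = ρ_m r / (h + r).
ρ_c = 3314 × 26.6 km / (5.15 km + 26.6 km) = 2780 kg/m³.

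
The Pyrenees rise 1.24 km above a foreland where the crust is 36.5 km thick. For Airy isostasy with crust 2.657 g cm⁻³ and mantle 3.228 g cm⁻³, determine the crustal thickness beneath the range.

43.5 km

Root depth r = h ρ_c / (ρ_m − ρ_c) = 1.24 km × 2.657 / 0.571 = 5.77 km.
Total thickness = T + h + r = 36.5 km + 1.24 km + 5.77 km = 43.5 km.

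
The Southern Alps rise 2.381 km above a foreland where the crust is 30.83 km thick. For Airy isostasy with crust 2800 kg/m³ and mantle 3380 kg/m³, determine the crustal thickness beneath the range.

44.7 km

Root depth r = h ρ_c / (ρ_m − ρ_c) = 2.381 km × 2800 / 580 = 11.49 km.
Total thickness = T + h + r = 30.83 km + 2.381 km + 11.49 km = 44.7 km.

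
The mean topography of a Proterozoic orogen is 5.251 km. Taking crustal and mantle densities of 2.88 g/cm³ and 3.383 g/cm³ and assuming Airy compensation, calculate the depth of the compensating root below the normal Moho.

By Archimedes' principle applied to the lithosphere: the weight of the topography is balanced by the buoyancy of the root, ρ_c h = (ρ_m − ρ_c) r.
r = h · ρ_c / (ρ_m − ρ_c) = 5.251 km × 2.88 / (3.383 − 2.88) = 30.1 km.

30.1 km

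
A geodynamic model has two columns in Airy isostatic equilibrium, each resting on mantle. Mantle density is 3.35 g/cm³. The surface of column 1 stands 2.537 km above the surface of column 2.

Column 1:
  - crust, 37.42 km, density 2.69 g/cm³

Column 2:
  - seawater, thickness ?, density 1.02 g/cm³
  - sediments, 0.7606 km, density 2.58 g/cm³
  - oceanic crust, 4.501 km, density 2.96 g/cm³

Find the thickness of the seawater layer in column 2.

Take the compensation level at the base of the deeper column (depth z_c below the surface of column 1) and equate Σ ρ_i t_i down to z_c; mantle fills any gap and the z_c terms cancel.
Column 1: 37.42×2.69 + (z_c − 37.42)×3.35
Column 2: 2.537×0 + x×1.02 + 0.7606×2.58 + 4.501×2.96 + (z_c − 2.537 − 5.2616 − x)×3.35
The z_c×3.35 term appears on both sides and cancels. Collect the known terms of each column as K = Σ(ρt)_known − 3.35 × (depth of known layers): K_1 = 100.6598 − 3.35×37.42 = −24.6972; K_2 = 15.285308 − 3.35×(2.537 + 5.2616) = −10.840002.
Balance: K_1 = K_2 − x×(3.35 − 1.02), so x = (K_2 − K_1)/(3.35 − 1.02) = 13.8572/2.33 = 5.95 km.

5.95 km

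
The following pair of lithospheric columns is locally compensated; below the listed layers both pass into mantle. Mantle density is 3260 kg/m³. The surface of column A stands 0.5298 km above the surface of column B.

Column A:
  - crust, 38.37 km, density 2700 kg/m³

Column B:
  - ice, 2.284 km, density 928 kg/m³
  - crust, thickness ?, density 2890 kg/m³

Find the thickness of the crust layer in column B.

Take the compensation level at the base of the deeper column (depth z_c below the surface of column A) and equate Σ ρ_i t_i down to z_c; mantle fills any gap and the z_c terms cancel.
Column A: 38.37×2700 + (z_c − 38.37)×3260
Column B: 0.5298×0 + 2.284×928 + x×2890 + (z_c − 0.5298 − 2.284 − x)×3260
The z_c×3260 term appears on both sides and cancels. Collect the known terms of each column as K = Σ(ρt)_known − 3260 × (depth of known layers): K_A = 103599 − 3260×38.37 = −21487.2; K_B = 2119.552 − 3260×(0.5298 + 2.284) = −7053.436.
Balance: K_A = K_B − x×(3260 − 2890), so x = (K_B − K_A)/(3260 − 2890) = 14433.8/370 = 39 km.

39 km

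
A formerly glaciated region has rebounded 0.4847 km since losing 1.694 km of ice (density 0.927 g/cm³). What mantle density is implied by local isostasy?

ρ_m = ρ_ice t / u = 0.927 × 1.694 km/0.4847 km = 3.24 g/cm³.

3.24 g/cm³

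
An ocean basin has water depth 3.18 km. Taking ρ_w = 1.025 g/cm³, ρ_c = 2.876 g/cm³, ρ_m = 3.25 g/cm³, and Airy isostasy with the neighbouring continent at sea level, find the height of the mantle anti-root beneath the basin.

Equating mass per unit area of the two columns: replacing crust with seawater at the top is compensated by replacing crust with mantle at the base: d (ρ_c − ρ_w) = a (ρ_m − ρ_c).
a = d (ρ_c − ρ_w)/(ρ_m − ρ_c) = 3.18 km × 1.851/0.374 = 15.7 km.

15.7 km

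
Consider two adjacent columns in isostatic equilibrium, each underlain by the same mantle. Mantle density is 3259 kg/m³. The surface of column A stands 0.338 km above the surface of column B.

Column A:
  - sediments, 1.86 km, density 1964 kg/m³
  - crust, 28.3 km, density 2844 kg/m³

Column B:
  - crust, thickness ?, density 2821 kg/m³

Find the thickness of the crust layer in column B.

Take the compensation level at the base of the deeper column (depth z_c below the surface of column A) and equate Σ ρ_i t_i down to z_c; mantle fills any gap and the z_c terms cancel.
Column A: 1.86×1964 + 28.3×2844 + (z_c − 30.16)×3259
Column B: 0.338×0 + x×2821 + (z_c − 0.338 − 0 − x)×3259
The z_c×3259 term appears on both sides and cancels. Collect the known terms of each column as K = Σ(ρt)_known − 3259 × (depth of known layers): K_A = 84138.24 − 3259×30.16 = −14153.2; K_B = 0 − 3259×(0.338 + 0) = −1101.542.
Balance: K_A = K_B − x×(3259 − 2821), so x = (K_B − K_A)/(3259 − 2821) = 13051.7/438 = 29.8 km.

29.8 km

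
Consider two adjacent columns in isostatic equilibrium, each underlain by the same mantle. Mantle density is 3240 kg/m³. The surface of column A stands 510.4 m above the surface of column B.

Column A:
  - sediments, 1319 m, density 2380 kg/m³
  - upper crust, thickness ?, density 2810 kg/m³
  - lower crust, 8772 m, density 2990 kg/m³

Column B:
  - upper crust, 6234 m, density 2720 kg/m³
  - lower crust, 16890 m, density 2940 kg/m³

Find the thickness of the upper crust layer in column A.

15400 m

Take the compensation level at the base of the deeper column (depth z_c below the surface of column A) and equate Σ ρ_i t_i down to z_c; mantle fills any gap and the z_c terms cancel.
Column A: 1319×2380 + x×2810 + 8772×2990 + (z_c − 10091 − x)×3240
Column B: 510.4×0 + 6234×2720 + 16890×2940 + (z_c − 510.4 − 23124)×3240
The z_c×3240 term appears on both sides and cancels. Collect the known terms of each column as K = Σ(ρt)_known − 3240 × (depth of known layers): K_A = 29367500 − 3240×10091 = −3327340; K_B = 66613080 − 3240×(510.4 + 23124) = −9962376.
Balance: K_A − x×(3240 − 2810) = K_B, so x = (K_A − K_B)/(3240 − 2810) = 6635040/430 = 15400 m.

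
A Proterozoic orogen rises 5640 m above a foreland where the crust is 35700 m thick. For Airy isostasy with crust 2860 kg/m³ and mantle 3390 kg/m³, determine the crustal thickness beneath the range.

71800 m

Root depth r = h ρ_c / (ρ_m − ρ_c) = 5640 m × 2860 / 530 = 30430 m.
Total thickness = T + h + r = 35700 m + 5640 m + 30430 m = 71800 m.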